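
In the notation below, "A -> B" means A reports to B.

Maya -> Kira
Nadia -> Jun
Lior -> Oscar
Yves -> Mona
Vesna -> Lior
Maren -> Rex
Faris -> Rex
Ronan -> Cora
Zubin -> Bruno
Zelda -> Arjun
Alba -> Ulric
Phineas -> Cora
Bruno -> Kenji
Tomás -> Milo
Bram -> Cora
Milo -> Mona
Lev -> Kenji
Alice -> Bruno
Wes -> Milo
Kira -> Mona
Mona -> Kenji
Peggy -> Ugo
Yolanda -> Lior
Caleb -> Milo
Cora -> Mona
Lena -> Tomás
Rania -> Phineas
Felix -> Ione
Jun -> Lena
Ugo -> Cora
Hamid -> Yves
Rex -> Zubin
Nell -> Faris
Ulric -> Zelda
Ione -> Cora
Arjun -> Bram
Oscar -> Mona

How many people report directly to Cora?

5

Cora directly manages Bram, Ione, Ronan, Ugo, Phineas. That is 5 direct reports.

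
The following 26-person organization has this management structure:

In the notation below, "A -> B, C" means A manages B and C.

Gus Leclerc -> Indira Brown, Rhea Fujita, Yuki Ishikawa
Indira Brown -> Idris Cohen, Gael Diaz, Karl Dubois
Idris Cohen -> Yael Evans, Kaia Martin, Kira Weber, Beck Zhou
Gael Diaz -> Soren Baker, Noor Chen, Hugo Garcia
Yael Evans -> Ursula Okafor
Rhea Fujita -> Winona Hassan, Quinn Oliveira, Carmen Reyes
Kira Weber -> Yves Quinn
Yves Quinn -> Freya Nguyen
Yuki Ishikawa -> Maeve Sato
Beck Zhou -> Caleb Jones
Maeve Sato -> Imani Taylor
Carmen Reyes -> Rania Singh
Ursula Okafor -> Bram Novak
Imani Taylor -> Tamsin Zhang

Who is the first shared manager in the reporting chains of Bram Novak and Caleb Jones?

Bram Novak's chain of managers is Ursula Okafor, Yael Evans, Idris Cohen, Indira Brown, Gus Leclerc. Caleb Jones's chain of managers is Beck Zhou, Idris Cohen, Indira Brown, Gus Leclerc. The first manager that appears in both chains is Idris Cohen.

Idris Cohen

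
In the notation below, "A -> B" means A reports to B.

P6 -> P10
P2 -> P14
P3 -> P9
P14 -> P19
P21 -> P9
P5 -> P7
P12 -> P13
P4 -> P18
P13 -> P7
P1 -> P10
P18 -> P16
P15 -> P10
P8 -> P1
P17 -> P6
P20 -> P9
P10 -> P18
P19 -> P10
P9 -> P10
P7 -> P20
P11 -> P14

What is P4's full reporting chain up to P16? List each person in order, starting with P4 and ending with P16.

P4 -> P18 -> P16

P4 reports to P18. P18 reports to P16. P16 is at the top.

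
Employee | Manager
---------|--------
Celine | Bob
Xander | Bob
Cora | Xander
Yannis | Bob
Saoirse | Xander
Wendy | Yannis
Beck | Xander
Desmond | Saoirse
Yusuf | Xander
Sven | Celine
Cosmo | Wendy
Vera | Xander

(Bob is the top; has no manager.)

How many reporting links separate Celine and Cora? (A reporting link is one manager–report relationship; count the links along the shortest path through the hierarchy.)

Celine is 1 level below Bob, and Cora is 2 levels below Bob (their lowest common manager). The shortest path runs up from Celine to Bob and back down to Cora: 1 + 2 = 3 links.

3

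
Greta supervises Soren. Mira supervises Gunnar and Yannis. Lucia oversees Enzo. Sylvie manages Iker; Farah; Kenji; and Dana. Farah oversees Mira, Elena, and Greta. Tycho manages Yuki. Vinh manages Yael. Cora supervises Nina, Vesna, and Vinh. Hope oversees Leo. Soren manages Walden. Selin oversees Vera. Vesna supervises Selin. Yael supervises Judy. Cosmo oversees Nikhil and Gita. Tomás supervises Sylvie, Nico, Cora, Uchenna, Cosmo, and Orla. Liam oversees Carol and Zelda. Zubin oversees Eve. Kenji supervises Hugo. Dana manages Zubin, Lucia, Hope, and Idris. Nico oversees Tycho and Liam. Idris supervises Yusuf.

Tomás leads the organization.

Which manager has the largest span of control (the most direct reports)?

Direct-report counts: Tomás has 6; Cosmo has 2; Cora has 3; Vesna has 1; Selin has 1; Vinh has 1; Yael has 1; Nico has 2; Liam has 2; Tycho has 1; Sylvie has 4; Kenji has 1; Dana has 4; Idris has 1; Hope has 1; Lucia has 1; Zubin has 1; Farah has 3; Greta has 1; Soren has 1; Mira has 2. The largest is 6, held by Tomás.

Tomás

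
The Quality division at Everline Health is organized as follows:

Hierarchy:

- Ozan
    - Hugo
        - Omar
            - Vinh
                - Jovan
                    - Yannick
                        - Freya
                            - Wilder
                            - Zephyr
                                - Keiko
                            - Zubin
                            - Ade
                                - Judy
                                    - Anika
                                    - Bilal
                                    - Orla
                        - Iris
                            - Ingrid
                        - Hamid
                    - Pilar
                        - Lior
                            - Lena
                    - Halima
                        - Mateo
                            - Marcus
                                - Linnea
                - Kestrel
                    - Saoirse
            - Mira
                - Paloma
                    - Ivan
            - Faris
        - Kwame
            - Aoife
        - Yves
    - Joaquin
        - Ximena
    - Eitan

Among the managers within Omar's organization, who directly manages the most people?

Direct-report counts within Omar's organization: Omar has 3; Mira has 1; Paloma has 1; Vinh has 2; Kestrel has 1; Jovan has 3; Halima has 1; Mateo has 1; Marcus has 1; Pilar has 1; Lior has 1; Yannick has 3; Iris has 1; Freya has 4; Ade has 1; Judy has 3; Zephyr has 1. The largest is 4, held by Freya.

Freya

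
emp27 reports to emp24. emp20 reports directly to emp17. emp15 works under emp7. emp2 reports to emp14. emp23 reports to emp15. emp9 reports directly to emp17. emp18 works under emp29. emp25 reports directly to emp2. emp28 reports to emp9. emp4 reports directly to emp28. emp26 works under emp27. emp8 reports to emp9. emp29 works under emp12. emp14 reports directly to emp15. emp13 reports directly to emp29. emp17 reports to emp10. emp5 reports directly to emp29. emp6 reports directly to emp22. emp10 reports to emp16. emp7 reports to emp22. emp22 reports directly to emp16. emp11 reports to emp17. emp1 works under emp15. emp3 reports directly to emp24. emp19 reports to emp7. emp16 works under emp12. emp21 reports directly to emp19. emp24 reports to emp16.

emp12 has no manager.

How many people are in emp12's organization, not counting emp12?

emp12 directly manages emp16, emp29. Under emp16: emp22, emp6, emp7, emp19, emp21, emp15, emp1, emp23, emp14, emp2, emp25, emp24, emp27, emp26, emp3, emp10, emp17, emp11, emp9, emp8, emp28, emp4, emp20 (23). Under emp29: emp5, emp13, emp18 (3). So emp12's organization is 2 direct reports plus everyone under them: 24 + 4 = 28.

28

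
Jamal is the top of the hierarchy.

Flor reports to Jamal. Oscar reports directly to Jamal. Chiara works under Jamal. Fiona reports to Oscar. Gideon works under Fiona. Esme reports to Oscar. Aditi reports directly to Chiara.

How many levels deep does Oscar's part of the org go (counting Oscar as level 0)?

2

The longest chain under Oscar runs Oscar → Fiona → Gideon, which is 2 levels below Oscar.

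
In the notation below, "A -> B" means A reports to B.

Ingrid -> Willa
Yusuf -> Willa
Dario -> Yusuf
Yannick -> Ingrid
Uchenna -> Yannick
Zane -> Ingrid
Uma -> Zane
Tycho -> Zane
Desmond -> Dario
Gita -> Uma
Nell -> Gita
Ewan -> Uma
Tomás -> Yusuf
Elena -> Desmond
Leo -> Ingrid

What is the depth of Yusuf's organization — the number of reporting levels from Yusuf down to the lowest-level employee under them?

The longest chain under Yusuf runs Yusuf → Dario → Desmond → Elena, which is 3 levels below Yusuf.

3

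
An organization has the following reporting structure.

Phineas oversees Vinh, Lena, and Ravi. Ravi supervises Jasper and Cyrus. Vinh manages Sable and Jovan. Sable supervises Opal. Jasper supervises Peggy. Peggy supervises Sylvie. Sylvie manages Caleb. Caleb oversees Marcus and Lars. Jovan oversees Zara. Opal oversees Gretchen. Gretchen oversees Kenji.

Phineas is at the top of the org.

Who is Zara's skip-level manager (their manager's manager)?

Zara reports to Jovan, and Jovan reports to Vinh. So Zara's skip-level manager is Vinh.

Vinh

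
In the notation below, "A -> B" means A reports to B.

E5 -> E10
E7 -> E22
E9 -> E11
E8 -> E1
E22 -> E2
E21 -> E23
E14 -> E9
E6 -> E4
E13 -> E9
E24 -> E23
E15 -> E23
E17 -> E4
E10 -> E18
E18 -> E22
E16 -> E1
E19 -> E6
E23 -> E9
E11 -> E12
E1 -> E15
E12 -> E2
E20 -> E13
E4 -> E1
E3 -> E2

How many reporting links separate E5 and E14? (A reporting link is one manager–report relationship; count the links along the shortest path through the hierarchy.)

8

E5 is 4 levels below E2, and E14 is 4 levels below E2 (their lowest common manager). The shortest path runs up from E5 to E2 and back down to E14: 4 + 4 = 8 links.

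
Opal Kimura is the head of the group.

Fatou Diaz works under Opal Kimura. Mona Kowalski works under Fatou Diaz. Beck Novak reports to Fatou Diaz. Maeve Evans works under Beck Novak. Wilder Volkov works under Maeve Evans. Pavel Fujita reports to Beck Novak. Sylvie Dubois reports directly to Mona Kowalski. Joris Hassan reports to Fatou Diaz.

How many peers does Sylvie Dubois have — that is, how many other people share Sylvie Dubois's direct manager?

Sylvie Dubois reports to Mona Kowalski, and Mona Kowalski has no other direct reports. Sylvie Dubois has 0 peers.

0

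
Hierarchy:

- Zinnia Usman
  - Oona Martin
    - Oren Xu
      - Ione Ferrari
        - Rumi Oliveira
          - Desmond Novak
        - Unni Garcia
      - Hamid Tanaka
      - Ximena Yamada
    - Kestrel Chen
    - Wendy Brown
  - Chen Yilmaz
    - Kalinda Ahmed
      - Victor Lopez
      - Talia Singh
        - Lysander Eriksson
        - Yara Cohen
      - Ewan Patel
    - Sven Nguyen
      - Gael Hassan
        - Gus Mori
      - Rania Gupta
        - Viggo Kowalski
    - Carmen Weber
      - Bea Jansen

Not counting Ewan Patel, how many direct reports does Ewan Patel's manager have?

2

Ewan Patel reports to Kalinda Ahmed. Kalinda Ahmed's other direct reports are Victor Lopez, Talia Singh — 2 peers.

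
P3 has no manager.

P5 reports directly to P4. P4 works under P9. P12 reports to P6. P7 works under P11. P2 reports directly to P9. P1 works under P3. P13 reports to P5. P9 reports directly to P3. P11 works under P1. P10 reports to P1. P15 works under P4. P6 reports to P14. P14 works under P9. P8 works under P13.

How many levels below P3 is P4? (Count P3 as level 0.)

Chain from P4 up to P3: P4 → P9 → P3. That is 2 steps up, so P4 is 2 levels below P3.

2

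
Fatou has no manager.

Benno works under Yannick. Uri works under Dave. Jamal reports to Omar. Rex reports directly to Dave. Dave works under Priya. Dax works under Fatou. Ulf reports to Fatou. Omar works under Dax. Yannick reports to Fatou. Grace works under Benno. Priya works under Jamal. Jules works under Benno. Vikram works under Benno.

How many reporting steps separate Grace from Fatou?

3

Chain from Grace up to Fatou: Grace → Benno → Yannick → Fatou. That is 3 steps up, so Grace is 3 levels below Fatou.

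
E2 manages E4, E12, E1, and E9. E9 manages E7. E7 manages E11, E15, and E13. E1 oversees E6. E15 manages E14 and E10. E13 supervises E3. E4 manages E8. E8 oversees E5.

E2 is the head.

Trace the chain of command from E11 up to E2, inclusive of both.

E11 -> E7 -> E9 -> E2

E11 reports to E7. E7 reports to E9. E9 reports to E2. E2 is at the top.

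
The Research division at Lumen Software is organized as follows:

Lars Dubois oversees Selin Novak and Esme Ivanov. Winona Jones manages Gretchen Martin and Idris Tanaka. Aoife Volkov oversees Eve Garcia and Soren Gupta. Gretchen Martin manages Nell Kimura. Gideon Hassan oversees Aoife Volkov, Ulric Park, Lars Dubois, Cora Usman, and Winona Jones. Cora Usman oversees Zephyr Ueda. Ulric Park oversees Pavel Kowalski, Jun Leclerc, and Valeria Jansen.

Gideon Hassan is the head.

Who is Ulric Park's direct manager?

Gideon Hassan

Ulric Park reports directly to Gideon Hassan.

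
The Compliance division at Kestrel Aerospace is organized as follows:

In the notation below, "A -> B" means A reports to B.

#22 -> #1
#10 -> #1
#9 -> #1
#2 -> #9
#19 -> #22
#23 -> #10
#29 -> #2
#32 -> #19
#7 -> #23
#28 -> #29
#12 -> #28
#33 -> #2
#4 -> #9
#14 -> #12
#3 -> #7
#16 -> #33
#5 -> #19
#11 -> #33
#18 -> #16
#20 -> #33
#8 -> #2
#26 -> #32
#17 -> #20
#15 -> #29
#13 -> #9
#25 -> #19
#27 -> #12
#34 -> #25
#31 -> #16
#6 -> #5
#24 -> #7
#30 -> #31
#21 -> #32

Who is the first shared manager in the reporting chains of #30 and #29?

#30's chain of managers is #31, #16, #33, #2, #9, #1. #29's chain of managers is #2, #9, #1. The first manager that appears in both chains is #2.

#2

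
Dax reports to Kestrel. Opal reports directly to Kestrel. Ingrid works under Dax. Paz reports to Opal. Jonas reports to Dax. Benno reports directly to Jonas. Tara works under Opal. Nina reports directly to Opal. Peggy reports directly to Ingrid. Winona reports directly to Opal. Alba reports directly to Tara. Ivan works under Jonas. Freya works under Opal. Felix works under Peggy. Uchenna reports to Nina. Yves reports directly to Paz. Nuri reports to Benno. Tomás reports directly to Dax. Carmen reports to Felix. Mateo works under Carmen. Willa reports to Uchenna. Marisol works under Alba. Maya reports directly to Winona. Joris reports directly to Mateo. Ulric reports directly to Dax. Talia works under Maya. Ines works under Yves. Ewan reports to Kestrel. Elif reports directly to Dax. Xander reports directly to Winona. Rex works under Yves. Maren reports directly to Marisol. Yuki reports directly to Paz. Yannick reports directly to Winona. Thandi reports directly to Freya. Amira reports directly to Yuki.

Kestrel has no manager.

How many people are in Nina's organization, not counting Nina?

2

Nina directly manages Uchenna. Under Uchenna: Willa (1). That's 2 in total.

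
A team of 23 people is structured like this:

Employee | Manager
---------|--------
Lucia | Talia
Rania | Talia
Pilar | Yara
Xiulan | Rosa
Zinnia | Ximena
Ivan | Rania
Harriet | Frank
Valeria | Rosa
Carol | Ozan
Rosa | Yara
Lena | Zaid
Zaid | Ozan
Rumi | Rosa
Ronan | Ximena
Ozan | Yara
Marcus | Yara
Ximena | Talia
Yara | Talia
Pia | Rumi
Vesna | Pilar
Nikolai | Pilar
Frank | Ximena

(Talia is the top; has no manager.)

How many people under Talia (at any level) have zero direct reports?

The people in Talia's organization with no one reporting to them are Lucia, Ivan, Ronan, Harriet, Zinnia, Marcus, Vesna, Nikolai, Valeria, Pia, Xiulan, Carol, Lena. That is 13.

13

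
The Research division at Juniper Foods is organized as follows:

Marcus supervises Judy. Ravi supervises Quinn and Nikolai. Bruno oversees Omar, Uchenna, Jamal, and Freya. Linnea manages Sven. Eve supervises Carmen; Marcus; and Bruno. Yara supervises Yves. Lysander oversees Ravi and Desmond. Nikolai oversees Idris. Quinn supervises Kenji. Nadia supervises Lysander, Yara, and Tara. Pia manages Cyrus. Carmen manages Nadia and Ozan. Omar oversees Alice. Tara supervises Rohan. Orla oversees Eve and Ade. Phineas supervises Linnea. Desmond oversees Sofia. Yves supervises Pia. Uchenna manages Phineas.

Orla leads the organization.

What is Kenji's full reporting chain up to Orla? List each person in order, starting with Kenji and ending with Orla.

Kenji reports to Quinn. Quinn reports to Ravi. Ravi reports to Lysander. Lysander reports to Nadia. Nadia reports to Carmen. Carmen reports to Eve. Eve reports to Orla. Orla is at the top.

Kenji -> Quinn -> Ravi -> Lysander -> Nadia -> Carmen -> Eve -> Orla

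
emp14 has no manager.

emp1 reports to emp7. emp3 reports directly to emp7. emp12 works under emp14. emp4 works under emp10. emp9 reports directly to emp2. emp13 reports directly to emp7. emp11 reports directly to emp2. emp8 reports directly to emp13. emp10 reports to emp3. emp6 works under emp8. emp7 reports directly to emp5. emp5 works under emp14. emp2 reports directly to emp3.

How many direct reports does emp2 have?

2

emp2 directly manages emp9, emp11. That is 2 direct reports.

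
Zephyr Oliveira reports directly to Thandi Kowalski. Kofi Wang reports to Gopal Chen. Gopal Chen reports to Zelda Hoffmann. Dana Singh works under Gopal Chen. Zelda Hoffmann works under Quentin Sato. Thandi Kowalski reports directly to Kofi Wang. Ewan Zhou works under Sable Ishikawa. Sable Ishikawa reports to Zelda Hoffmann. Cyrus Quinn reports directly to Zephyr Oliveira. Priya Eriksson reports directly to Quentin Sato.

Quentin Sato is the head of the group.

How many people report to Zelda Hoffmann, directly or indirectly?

8

Zelda Hoffmann directly manages Gopal Chen, Sable Ishikawa. Under Gopal Chen: Dana Singh, Kofi Wang, Thandi Kowalski, Zephyr Oliveira, Cyrus Quinn (5). Under Sable Ishikawa: Ewan Zhou (1). So Zelda Hoffmann's organization is 2 direct reports plus everyone under them: 6 + 2 = 8.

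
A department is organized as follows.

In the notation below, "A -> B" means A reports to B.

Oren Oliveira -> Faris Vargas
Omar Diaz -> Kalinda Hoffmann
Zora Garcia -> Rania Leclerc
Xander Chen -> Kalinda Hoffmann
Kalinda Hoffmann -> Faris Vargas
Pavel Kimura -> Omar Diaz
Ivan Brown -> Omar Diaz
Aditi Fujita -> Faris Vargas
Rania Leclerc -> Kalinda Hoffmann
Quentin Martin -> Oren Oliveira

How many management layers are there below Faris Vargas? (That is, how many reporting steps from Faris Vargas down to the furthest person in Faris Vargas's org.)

The longest chain under Faris Vargas runs Faris Vargas → Kalinda Hoffmann → Omar Diaz → Pavel Kimura, which is 3 levels below Faris Vargas.

3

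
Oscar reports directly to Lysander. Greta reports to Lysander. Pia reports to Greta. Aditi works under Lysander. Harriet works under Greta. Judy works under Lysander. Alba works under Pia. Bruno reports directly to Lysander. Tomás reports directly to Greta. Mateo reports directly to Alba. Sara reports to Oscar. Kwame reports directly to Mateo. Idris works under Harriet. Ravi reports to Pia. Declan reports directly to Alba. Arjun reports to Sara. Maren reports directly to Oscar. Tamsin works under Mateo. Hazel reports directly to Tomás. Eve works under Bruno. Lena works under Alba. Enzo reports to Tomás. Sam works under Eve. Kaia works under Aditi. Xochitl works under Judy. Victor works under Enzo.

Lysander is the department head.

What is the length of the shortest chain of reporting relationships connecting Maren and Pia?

Maren is 2 levels below Lysander, and Pia is 2 levels below Lysander (their lowest common manager). The shortest path runs up from Maren to Lysander and back down to Pia: 2 + 2 = 4 links.

4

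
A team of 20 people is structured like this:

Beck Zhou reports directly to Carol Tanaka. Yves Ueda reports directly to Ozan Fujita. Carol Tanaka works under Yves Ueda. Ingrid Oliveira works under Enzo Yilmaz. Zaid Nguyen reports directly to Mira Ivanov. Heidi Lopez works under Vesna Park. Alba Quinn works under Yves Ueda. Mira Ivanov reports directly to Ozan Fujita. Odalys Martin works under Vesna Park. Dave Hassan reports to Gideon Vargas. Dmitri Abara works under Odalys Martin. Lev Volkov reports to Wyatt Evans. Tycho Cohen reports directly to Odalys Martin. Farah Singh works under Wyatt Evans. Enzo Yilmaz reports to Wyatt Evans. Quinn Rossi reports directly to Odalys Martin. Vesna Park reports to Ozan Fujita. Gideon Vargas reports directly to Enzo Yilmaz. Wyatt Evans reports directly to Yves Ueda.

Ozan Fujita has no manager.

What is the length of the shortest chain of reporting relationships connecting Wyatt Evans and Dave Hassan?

Dave Hassan is in Wyatt Evans's organization: the chain from Dave Hassan up to Wyatt Evans is Dave Hassan → Gideon Vargas → Enzo Yilmaz → Wyatt Evans, which is 3 links.

3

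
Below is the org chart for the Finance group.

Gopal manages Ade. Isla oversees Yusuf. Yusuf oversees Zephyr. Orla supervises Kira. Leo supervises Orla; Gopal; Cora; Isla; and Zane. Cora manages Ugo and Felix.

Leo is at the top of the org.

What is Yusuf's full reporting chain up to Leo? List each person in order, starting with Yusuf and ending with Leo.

Yusuf reports to Isla. Isla reports to Leo. Leo is at the top.

Yusuf -> Isla -> Leo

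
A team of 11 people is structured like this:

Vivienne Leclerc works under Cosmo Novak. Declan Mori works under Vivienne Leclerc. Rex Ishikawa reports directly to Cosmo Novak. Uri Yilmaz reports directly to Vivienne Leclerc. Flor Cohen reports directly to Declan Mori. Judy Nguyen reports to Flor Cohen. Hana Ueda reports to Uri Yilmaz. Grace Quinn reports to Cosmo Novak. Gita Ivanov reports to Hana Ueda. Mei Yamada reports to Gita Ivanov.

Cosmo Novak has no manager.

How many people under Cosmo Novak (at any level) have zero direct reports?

4

The people in Cosmo Novak's organization with no one reporting to them are Grace Quinn, Rex Ishikawa, Mei Yamada, Judy Nguyen. That is 4.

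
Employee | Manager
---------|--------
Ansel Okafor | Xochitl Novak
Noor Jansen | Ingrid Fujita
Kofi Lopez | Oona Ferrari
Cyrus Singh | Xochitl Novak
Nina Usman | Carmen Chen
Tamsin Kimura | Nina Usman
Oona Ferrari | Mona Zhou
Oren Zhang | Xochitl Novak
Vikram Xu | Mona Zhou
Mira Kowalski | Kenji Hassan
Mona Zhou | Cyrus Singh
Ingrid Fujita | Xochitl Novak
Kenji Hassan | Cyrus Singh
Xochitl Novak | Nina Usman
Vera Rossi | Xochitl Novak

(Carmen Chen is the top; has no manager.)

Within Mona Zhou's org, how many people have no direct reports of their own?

2

The people in Mona Zhou's organization with no one reporting to them are Vikram Xu, Kofi Lopez. That is 2.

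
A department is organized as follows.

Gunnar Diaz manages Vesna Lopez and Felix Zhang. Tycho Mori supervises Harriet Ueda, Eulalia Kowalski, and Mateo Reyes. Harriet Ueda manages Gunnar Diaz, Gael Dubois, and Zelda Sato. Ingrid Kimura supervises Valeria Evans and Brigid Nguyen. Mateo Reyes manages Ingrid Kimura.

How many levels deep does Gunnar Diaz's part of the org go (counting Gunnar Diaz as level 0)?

The longest chain under Gunnar Diaz runs Gunnar Diaz → Felix Zhang, which is 1 level below Gunnar Diaz.

1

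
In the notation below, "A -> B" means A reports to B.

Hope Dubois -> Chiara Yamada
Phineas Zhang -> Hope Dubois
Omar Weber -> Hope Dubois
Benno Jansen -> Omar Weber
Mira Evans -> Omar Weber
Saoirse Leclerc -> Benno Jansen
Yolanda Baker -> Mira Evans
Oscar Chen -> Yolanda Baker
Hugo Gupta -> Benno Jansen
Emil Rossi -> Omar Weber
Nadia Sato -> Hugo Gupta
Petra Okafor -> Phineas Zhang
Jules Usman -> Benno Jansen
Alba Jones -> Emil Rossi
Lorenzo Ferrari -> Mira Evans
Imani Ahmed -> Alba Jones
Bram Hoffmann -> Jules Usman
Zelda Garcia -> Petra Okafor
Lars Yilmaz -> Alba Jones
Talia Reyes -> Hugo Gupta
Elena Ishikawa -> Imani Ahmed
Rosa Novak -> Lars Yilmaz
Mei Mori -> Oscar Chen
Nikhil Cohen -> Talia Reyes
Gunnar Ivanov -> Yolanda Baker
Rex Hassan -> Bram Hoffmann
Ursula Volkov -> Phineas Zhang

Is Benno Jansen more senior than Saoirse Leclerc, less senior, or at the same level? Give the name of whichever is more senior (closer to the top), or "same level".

Benno Jansen is 3 levels below Chiara Yamada; Saoirse Leclerc is 4. Benno Jansen is higher.

Benno Jansen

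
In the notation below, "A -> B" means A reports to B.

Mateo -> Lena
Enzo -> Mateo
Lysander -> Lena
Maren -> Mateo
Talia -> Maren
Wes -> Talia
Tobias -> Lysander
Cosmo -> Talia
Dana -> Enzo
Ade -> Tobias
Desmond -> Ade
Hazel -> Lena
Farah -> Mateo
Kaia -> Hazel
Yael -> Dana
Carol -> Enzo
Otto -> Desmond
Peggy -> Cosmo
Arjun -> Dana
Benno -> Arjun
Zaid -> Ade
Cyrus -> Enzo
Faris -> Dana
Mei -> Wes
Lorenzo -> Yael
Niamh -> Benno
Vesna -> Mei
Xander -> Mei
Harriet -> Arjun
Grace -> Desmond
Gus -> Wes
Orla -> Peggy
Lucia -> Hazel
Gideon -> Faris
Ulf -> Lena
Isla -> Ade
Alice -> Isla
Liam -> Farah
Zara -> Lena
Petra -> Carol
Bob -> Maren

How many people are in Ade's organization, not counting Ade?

Ade directly manages Desmond, Zaid, Isla. Under Desmond: Grace, Otto (2). Zaid has no reports. Under Isla: Alice (1). So Ade's organization is 3 direct reports plus everyone under them: 3 + 1 + 2 = 6.

6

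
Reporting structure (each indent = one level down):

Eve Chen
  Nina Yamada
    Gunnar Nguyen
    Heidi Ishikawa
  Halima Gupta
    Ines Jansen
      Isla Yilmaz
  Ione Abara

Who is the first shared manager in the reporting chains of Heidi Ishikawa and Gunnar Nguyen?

Heidi Ishikawa's chain of managers is Nina Yamada, Eve Chen. Gunnar Nguyen's chain of managers is Nina Yamada, Eve Chen. The first manager that appears in both chains is Nina Yamada.

Nina Yamada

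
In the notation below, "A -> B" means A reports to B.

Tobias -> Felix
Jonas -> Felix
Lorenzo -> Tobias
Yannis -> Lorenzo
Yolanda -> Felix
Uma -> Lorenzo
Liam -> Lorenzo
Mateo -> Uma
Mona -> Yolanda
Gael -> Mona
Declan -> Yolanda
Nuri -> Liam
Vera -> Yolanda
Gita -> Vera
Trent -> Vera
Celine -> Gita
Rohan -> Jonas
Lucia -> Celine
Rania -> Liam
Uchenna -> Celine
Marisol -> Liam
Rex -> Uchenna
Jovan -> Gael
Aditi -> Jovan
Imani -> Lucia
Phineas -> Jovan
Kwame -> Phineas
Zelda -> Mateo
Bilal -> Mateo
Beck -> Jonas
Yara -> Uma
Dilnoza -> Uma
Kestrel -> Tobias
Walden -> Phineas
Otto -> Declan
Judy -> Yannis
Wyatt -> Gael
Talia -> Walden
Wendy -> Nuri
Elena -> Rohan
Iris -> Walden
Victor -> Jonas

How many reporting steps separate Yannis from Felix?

Chain from Yannis up to Felix: Yannis → Lorenzo → Tobias → Felix. That is 3 steps up, so Yannis is 3 levels below Felix.

3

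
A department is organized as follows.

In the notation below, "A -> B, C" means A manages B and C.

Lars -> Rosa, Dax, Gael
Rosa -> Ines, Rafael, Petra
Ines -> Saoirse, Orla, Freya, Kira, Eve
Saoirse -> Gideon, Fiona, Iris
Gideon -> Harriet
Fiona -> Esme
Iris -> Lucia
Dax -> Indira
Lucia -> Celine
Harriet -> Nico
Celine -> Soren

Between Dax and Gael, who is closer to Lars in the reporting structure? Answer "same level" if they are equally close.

Both Dax and Gael are 1 level below Lars.

same level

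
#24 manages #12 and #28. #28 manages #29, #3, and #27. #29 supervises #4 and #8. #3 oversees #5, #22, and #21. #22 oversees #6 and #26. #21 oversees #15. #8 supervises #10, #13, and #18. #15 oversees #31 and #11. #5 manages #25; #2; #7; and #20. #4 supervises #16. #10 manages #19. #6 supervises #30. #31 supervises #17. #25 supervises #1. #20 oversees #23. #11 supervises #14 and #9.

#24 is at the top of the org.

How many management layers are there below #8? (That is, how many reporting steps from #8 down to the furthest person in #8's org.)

The longest chain under #8 runs #8 → #10 → #19, which is 2 levels below #8.

2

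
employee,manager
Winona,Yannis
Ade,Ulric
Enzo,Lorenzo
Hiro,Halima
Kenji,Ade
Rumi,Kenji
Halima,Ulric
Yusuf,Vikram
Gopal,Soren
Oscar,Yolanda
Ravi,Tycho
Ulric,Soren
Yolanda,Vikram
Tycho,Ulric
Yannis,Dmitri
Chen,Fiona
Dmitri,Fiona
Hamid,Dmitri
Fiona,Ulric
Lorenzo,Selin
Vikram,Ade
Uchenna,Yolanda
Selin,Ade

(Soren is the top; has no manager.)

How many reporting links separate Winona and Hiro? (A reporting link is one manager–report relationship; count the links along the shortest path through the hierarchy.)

6

Winona is 4 levels below Ulric, and Hiro is 2 levels below Ulric (their lowest common manager). The shortest path runs up from Winona to Ulric and back down to Hiro: 4 + 2 = 6 links.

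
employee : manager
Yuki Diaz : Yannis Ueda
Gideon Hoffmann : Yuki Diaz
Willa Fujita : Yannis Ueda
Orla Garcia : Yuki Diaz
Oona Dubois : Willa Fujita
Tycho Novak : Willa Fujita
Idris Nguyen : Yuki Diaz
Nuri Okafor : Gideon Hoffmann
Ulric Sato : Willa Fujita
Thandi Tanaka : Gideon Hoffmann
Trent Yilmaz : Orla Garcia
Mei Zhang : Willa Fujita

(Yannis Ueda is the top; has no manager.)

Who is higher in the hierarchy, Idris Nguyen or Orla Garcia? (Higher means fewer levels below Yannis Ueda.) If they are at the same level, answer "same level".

Both Idris Nguyen and Orla Garcia are 2 levels below Yannis Ueda.

same level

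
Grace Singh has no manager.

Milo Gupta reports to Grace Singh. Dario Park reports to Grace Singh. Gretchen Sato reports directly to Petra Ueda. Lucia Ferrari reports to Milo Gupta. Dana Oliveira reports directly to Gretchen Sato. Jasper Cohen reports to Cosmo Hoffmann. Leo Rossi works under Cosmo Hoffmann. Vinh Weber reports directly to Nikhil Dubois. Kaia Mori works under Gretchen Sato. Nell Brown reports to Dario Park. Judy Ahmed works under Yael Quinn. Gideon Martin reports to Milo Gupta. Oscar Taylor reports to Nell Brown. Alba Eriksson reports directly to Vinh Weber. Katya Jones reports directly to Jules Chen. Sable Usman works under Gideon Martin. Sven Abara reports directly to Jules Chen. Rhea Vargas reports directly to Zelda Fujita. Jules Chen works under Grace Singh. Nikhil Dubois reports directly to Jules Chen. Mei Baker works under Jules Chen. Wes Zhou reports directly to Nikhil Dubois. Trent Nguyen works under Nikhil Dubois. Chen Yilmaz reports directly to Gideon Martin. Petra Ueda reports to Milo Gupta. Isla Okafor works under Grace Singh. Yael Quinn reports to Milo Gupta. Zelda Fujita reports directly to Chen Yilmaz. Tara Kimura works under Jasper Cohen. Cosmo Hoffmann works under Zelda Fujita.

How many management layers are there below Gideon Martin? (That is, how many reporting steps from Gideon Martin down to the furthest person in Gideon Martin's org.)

The longest chain under Gideon Martin runs Gideon Martin → Chen Yilmaz → Zelda Fujita → Cosmo Hoffmann → Jasper Cohen → Tara Kimura, which is 5 levels below Gideon Martin.

5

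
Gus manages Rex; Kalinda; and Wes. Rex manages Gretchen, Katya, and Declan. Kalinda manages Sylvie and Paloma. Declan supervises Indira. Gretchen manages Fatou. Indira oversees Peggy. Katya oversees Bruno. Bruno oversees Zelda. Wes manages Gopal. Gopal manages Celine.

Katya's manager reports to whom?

Gus

Katya reports to Rex, and Rex reports to Gus. So Katya's skip-level manager is Gus.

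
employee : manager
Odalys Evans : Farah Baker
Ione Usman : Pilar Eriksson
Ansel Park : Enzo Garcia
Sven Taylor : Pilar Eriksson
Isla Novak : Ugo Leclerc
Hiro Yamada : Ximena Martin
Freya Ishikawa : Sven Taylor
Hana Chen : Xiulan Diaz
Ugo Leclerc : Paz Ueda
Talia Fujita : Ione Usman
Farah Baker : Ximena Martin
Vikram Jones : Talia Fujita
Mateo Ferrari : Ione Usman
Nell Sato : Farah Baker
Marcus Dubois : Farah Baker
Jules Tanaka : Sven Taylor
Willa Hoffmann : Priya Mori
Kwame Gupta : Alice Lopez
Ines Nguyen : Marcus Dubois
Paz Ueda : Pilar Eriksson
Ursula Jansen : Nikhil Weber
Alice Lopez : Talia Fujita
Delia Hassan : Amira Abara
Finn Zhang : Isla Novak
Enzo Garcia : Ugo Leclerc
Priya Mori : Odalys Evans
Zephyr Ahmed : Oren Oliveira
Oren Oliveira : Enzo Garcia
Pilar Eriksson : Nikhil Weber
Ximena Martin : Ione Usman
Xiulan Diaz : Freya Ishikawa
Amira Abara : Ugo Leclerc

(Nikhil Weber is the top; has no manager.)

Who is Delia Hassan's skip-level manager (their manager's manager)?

Ugo Leclerc

Delia Hassan reports to Amira Abara, and Amira Abara reports to Ugo Leclerc. So Delia Hassan's skip-level manager is Ugo Leclerc.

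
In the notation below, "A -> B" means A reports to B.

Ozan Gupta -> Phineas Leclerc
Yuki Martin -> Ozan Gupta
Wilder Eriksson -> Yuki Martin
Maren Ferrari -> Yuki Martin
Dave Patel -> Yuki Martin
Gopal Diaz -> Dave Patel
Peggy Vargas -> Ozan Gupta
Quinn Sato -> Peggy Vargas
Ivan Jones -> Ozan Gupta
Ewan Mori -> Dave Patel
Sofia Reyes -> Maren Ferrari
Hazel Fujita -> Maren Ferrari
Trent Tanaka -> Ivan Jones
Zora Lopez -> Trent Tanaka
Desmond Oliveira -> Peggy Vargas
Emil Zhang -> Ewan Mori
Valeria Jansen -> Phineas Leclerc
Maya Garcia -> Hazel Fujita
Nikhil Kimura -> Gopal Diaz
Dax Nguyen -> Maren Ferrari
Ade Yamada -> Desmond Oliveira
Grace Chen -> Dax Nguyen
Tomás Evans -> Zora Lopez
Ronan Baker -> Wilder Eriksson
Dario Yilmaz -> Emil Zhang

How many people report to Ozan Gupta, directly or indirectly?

23

Ozan Gupta directly manages Yuki Martin, Peggy Vargas, Ivan Jones. Under Yuki Martin: Dave Patel, Ewan Mori, Emil Zhang, Dario Yilmaz, Gopal Diaz, Nikhil Kimura, Maren Ferrari, Dax Nguyen, Grace Chen, Hazel Fujita, Maya Garcia, Sofia Reyes, Wilder Eriksson, Ronan Baker (14). Under Peggy Vargas: Desmond Oliveira, Ade Yamada, Quinn Sato (3). Under Ivan Jones: Trent Tanaka, Zora Lopez, Tomás Evans (3). So Ozan Gupta's organization is 3 direct reports plus everyone under them: 15 + 4 + 4 = 23.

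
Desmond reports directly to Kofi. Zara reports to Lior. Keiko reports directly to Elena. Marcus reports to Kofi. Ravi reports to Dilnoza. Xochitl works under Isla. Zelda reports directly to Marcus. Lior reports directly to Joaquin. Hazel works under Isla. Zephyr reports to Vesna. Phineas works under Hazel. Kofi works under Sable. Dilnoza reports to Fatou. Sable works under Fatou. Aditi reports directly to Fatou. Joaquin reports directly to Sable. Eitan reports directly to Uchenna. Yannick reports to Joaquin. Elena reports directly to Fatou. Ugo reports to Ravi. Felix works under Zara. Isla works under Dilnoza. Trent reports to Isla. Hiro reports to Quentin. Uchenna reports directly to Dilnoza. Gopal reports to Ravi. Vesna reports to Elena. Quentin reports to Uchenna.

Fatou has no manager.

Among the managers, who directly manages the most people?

Fatou

Direct-report counts: Fatou has 4; Dilnoza has 3; Ravi has 2; Uchenna has 2; Quentin has 1; Isla has 3; Hazel has 1; Sable has 2; Kofi has 2; Marcus has 1; Joaquin has 2; Lior has 1; Zara has 1; Elena has 2; Vesna has 1. The largest is 4, held by Fatou.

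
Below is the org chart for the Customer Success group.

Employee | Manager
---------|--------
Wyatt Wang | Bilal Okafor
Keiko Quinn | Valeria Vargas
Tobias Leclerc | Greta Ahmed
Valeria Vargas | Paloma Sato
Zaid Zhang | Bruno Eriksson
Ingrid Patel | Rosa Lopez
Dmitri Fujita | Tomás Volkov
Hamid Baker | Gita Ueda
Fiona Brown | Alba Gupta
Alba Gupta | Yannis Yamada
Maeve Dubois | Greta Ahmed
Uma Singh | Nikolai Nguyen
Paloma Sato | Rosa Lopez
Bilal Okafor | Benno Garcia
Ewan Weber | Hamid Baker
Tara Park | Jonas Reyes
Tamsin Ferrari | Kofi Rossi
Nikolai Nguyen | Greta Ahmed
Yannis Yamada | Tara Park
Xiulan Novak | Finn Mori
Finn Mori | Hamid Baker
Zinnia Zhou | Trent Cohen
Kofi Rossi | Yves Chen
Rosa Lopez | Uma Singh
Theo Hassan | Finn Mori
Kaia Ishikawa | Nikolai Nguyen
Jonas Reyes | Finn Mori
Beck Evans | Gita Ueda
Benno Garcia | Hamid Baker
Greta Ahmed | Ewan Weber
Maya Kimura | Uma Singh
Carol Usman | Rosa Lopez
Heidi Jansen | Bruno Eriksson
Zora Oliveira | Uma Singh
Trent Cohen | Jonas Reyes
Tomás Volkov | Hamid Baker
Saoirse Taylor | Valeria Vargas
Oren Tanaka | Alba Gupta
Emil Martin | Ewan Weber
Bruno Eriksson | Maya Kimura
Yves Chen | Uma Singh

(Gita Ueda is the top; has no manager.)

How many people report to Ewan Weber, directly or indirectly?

22

Ewan Weber directly manages Greta Ahmed, Emil Martin. Under Greta Ahmed: Tobias Leclerc, Maeve Dubois, Nikolai Nguyen, Kaia Ishikawa, Uma Singh, Rosa Lopez, Ingrid Patel, Carol Usman, Paloma Sato, Valeria Vargas, Keiko Quinn, Saoirse Taylor, Yves Chen, Kofi Rossi, Tamsin Ferrari, Maya Kimura, Bruno Eriksson, Heidi Jansen, Zaid Zhang, Zora Oliveira (20). Emil Martin has no reports. So Ewan Weber's organization is 2 direct reports plus everyone under them: 21 + 1 = 22.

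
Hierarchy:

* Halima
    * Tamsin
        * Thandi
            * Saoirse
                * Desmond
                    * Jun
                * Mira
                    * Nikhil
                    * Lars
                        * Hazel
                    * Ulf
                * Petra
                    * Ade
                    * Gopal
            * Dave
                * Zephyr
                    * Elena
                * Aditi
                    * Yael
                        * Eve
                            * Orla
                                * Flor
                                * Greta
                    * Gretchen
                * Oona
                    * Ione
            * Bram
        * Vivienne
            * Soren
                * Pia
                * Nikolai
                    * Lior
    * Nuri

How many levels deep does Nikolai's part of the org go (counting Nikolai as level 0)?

The longest chain under Nikolai runs Nikolai → Lior, which is 1 level below Nikolai.

1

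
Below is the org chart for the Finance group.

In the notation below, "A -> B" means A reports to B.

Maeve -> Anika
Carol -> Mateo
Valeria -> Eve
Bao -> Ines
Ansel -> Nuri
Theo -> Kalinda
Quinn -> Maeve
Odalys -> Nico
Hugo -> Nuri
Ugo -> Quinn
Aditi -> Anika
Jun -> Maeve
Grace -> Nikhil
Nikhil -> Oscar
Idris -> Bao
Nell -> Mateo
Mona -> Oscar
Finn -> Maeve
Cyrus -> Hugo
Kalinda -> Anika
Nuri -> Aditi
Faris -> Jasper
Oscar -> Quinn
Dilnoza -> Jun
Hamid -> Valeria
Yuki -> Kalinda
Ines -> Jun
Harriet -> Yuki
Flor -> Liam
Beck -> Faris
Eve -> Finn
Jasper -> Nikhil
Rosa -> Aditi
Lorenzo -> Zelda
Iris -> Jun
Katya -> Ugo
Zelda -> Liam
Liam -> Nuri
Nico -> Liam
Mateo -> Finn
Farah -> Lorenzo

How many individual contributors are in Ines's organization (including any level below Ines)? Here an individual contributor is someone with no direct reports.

1

The only person in Ines's organization with no one reporting to them is Idris. That is 1.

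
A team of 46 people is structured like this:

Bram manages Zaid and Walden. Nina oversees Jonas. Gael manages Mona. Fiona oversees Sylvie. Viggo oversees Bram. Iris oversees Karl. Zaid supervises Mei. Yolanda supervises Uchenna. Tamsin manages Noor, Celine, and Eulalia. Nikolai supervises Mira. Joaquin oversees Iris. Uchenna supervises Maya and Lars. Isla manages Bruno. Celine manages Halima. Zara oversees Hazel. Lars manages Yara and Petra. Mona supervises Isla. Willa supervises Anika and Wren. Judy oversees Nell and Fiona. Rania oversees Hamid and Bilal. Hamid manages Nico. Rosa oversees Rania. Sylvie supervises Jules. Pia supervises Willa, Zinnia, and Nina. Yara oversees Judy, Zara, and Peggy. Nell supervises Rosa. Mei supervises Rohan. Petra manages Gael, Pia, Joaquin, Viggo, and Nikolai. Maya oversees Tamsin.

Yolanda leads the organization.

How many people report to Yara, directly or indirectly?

13

Yara directly manages Judy, Zara, Peggy. Under Judy: Fiona, Sylvie, Jules, Nell, Rosa, Rania, Hamid, Nico, Bilal (9). Under Zara: Hazel (1). Peggy has no reports. So Yara's organization is 3 direct reports plus everyone under them: 10 + 2 + 1 = 13.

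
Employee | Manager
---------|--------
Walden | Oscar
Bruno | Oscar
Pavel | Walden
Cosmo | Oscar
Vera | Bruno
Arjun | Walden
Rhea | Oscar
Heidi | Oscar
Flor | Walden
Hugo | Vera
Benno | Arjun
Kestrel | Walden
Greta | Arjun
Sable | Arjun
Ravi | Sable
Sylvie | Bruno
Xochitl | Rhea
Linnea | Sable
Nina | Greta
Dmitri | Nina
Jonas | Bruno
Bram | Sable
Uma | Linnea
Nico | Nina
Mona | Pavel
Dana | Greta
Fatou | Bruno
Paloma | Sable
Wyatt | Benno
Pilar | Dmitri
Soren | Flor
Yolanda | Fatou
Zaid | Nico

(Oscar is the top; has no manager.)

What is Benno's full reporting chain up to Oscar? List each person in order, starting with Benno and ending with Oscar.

Benno -> Arjun -> Walden -> Oscar

Benno reports to Arjun. Arjun reports to Walden. Walden reports to Oscar. Oscar is at the top.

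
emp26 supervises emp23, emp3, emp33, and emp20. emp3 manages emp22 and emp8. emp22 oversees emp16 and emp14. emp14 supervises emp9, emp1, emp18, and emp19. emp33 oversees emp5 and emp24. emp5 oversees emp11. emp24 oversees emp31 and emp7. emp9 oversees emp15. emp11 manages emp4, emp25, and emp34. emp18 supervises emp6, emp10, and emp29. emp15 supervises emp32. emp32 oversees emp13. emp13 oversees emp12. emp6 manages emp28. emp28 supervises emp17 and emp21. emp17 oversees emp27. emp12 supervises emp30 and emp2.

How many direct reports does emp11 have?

emp11 directly manages emp4, emp25, emp34. That is 3 direct reports.

3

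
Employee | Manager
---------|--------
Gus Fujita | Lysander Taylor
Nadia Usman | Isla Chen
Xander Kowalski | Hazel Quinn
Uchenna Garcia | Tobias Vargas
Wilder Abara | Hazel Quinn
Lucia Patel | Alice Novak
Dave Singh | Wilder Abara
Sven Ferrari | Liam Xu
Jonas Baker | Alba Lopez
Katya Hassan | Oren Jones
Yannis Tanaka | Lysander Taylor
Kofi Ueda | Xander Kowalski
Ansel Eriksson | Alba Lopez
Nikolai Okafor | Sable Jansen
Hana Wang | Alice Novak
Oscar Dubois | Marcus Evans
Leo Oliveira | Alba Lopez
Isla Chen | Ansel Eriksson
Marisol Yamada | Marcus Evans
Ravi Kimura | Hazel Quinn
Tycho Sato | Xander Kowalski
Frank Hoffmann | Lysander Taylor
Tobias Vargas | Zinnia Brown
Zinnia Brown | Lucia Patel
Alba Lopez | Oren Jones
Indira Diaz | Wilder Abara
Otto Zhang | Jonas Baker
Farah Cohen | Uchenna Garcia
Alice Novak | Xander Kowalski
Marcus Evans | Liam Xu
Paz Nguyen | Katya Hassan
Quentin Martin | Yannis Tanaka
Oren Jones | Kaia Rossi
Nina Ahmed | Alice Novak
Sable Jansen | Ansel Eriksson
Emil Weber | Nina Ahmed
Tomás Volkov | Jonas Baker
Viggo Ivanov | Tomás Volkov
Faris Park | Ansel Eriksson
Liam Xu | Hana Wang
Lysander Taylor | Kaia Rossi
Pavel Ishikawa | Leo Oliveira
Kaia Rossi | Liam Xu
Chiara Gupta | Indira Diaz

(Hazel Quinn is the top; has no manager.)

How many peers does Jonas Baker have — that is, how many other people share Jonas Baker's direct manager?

Jonas Baker reports to Alba Lopez. Alba Lopez's other direct reports are Ansel Eriksson, Leo Oliveira — 2 peers.

2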